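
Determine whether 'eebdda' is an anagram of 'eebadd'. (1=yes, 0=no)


Sort characters of 'eebdda': 'abddee'
Sort characters of 'eebadd': 'abddee'
Sorted forms match -> they ARE anagrams
Result: 1

1


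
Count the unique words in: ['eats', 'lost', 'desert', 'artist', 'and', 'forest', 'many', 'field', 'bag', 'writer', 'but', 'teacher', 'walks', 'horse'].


Listing all tokens and tracking unique types:
  Token 1: 'eats' -> NEW (unique so far: 1)
  Token 2: 'lost' -> NEW (unique so far: 2)
  Token 3: 'desert' -> NEW (unique so far: 3)
  Token 4: 'artist' -> NEW (unique so far: 4)
  Token 5: 'and' -> NEW (unique so far: 5)
  Token 6: 'forest' -> NEW (unique so far: 6)
  Token 7: 'many' -> NEW (unique so far: 7)
  Token 8: 'field' -> NEW (unique so far: 8)
  Token 9: 'bag' -> NEW (unique so far: 9)
  Token 10: 'writer' -> NEW (unique so far: 10)
  Token 11: 'but' -> NEW (unique so far: 11)
  Token 12: 'teacher' -> NEW (unique so far: 12)
  Token 13: 'walks' -> NEW (unique so far: 13)
  Token 14: 'horse' -> NEW (unique so far: 14)
Unique types: ('and', 'artist', 'bag', 'but', 'desert', 'eats', 'field', 'forest', 'horse', 'lost', 'many', 'teacher', 'walks', 'writer')
Vocabulary size: 14

14


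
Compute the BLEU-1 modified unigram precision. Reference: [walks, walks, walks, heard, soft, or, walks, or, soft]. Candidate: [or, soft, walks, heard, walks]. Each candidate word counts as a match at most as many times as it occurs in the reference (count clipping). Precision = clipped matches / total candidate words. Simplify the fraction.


Reference word counts: {'heard': 1, 'or': 2, 'soft': 2, 'walks': 4}
Checking each candidate word (with clipping):
  'or' -> in reference (ref count 2, used 1/2) -> match (matches: 1)
  'soft' -> in reference (ref count 2, used 1/2) -> match (matches: 2)
  'walks' -> in reference (ref count 4, used 1/4) -> match (matches: 3)
  'heard' -> in reference (ref count 1, used 1/1) -> match (matches: 4)
  'walks' -> in reference (ref count 4, used 2/4) -> match (matches: 5)
Clipped matches: 5, Candidate length: 5
Precision = 5/5 = 1

1


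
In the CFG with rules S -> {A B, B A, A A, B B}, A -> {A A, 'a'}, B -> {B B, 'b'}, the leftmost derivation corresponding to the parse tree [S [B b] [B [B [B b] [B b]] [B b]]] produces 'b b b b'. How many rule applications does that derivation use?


Every bracketed nonterminal node [X ...] in the tree is produced by exactly one rule application.
Reading the tree off as a leftmost derivation:
  Step 1: S  =>  B B   (applied S -> B B)
  Step 2: B B  =>  b B   (applied B -> b)
  Step 3: b B  =>  b B B   (applied B -> B B)
  Step 4: b B B  =>  b B B B   (applied B -> B B)
  Step 5: b B B B  =>  b b B B   (applied B -> b)
  Step 6: b b B B  =>  b b b B   (applied B -> b)
  Step 7: b b b B  =>  b b b b   (applied B -> b)
Final yield: b b b b
Total rewrite steps: 7

7


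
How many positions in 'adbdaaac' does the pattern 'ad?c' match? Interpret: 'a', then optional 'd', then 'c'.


Pattern: ad?c means 'a', then optional 'd', then 'c'.
Scanning 'adbdaaac' position-by-position:
  Pos 0: window 'adb' -> no
  Pos 1: window 'dbd' -> no
  Pos 2: window 'bda' -> no
  Pos 3: window 'daa' -> no
  Pos 4: window 'aaa' -> no
  Pos 5: window 'aac' -> no
  Pos 6: window 'ac' -> MATCH
  Pos 7: window 'c' -> no
Total matches: 1

1


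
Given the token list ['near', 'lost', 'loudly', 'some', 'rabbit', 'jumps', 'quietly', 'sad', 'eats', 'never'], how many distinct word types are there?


Listing all tokens and tracking unique types:
  Token 1: 'near' -> NEW (unique so far: 1)
  Token 2: 'lost' -> NEW (unique so far: 2)
  Token 3: 'loudly' -> NEW (unique so far: 3)
  Token 4: 'some' -> NEW (unique so far: 4)
  Token 5: 'rabbit' -> NEW (unique so far: 5)
  Token 6: 'jumps' -> NEW (unique so far: 6)
  Token 7: 'quietly' -> NEW (unique so far: 7)
  Token 8: 'sad' -> NEW (unique so far: 8)
  Token 9: 'eats' -> NEW (unique so far: 9)
  Token 10: 'never' -> NEW (unique so far: 10)
Unique types: ('eats', 'jumps', 'lost', 'loudly', 'near', 'never', 'quietly', 'rabbit', 'sad', 'some')
Vocabulary size: 10

10


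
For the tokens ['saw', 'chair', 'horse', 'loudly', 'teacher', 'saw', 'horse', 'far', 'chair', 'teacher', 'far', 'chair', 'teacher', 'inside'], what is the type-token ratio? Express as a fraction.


Tokens: 14
Unique types: ('chair', 'far', 'horse', 'inside', 'loudly', 'saw', 'teacher') = 7
TTR = 7/14
Simplify: divide both by 7 -> 1/2
TTR = 1/2

1/2


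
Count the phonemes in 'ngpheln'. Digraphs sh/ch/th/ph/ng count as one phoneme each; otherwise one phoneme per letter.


Parsing 'ngpheln' greedily, digraphs first:
  'ng' -> digraph (1 consonant phoneme) (phonemes so far: 1)
  'ph' -> digraph (1 consonant phoneme) (phonemes so far: 2)
  'e' -> vowel phoneme (phonemes so far: 3)
  'l' -> consonant phoneme (phonemes so far: 4)
  'n' -> consonant phoneme (phonemes so far: 5)
Total phonemes: 5

5


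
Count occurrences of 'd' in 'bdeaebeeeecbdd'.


Scanning 'bdeaebeeeecbdd' for 'd':
  Position 1: 'd' -> MATCH (count: 1)
  Position 12: 'd' -> MATCH (count: 2)
  Position 13: 'd' -> MATCH (count: 3)
Total occurrences of 'd': 3

3


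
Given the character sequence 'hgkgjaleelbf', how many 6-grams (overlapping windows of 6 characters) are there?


String 'hgkgjaleelbf' has length L = 12.
Number of overlapping n-grams = L - n + 1
Substituting: 12 - 6 + 1 = 7

7


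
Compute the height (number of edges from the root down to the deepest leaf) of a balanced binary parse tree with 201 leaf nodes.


In a balanced binary tree with n leaves the deepest leaf is ceil(log2(n)) edges below the root.
log2(201) = 7.6511
ceil(7.6511) = 8
height (edges) = 8

8


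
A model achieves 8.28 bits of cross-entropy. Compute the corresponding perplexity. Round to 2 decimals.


Perplexity formula: PP = 2^H
H = 8.28
PP = 2^8.28
Decompose: 2^8.28 = 2^8 * 2^0.28
2^8 = 256, 2^0.28 ~ 1.2141949
PP ~ 256 * 1.2141949 = 310.8338944
Rounded to 2 decimals: 310.83

310.83


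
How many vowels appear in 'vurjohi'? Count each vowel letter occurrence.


Scanning each character of 'vurjohi':
  Position 1: 'v' -> consonant (running count: 0)
  Position 2: 'u' -> vowel (running count: 1)
  Position 3: 'r' -> consonant (running count: 1)
  Position 4: 'j' -> consonant (running count: 1)
  Position 5: 'o' -> vowel (running count: 2)
  Position 6: 'h' -> consonant (running count: 2)
  Position 7: 'i' -> vowel (running count: 3)
Total vowels: 3

3


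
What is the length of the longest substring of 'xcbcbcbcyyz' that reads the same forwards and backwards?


Scanning 'xcbcbcbcyyz' for palindromic substrings.
Substring at positions 1-7: 'cbcbcbc'.
Check: reverse('cbcbcbc') = 'cbcbcbc' -> palindrome confirmed.
Neighbouring characters ('x' / 'y') break symmetry, so it cannot extend further.
No longer palindromic substring exists; longest length = 7

7


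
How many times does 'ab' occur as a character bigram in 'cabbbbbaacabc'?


Scanning 'cabbbbbaacabc' for bigram 'ab':
  Position 0: 'ca' -> no
  Position 1: 'ab' -> MATCH
  Position 2: 'bb' -> no
  Position 3: 'bb' -> no
  Position 4: 'bb' -> no
  Position 5: 'bb' -> no
  Position 6: 'ba' -> no
  Position 7: 'aa' -> no
  Position 8: 'ac' -> no
  Position 9: 'ca' -> no
  Position 10: 'ab' -> MATCH
  Position 11: 'bc' -> no
Total matches: 2

2


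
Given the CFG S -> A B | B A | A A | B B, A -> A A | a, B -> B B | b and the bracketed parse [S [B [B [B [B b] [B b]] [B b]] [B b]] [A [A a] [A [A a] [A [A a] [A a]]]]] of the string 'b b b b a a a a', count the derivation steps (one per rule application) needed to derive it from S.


Every bracketed nonterminal node [X ...] in the tree is produced by exactly one rule application.
Reading the tree off as a leftmost derivation:
  Step 1: S  =>  B A   (applied S -> B A)
  Step 2: B A  =>  B B A   (applied B -> B B)
  Step 3: B B A  =>  B B B A   (applied B -> B B)
  Step 4: B B B A  =>  B B B B A   (applied B -> B B)
  Step 5: B B B B A  =>  b B B B A   (applied B -> b)
  Step 6: b B B B A  =>  b b B B A   (applied B -> b)
  Step 7: b b B B A  =>  b b b B A   (applied B -> b)
  Step 8: b b b B A  =>  b b b b A   (applied B -> b)
  Step 9: b b b b A  =>  b b b b A A   (applied A -> A A)
  Step 10: b b b b A A  =>  b b b b a A   (applied A -> a)
  Step 11: b b b b a A  =>  b b b b a A A   (applied A -> A A)
  Step 12: b b b b a A A  =>  b b b b a a A   (applied A -> a)
  Step 13: b b b b a a A  =>  b b b b a a A A   (applied A -> A A)
  Step 14: b b b b a a A A  =>  b b b b a a a A   (applied A -> a)
  Step 15: b b b b a a a A  =>  b b b b a a a a   (applied A -> a)
Final yield: b b b b a a a a
Total rewrite steps: 15

15


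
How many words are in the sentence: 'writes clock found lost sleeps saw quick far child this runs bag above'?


Counting words by splitting on spaces:
  Word 1: 'writes'
  Word 2: 'clock'
  Word 3: 'found'
  Word 4: 'lost'
  Word 5: 'sleeps'
  Word 6: 'saw'
  Word 7: 'quick'
  Word 8: 'far'
  Word 9: 'child'
  Word 10: 'this'
  Word 11: 'runs'
  Word 12: 'bag'
  Word 13: 'above'
Total words: 13

13


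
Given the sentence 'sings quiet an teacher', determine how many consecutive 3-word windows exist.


Word trigrams from [4] words:
  Trigram 1: (sings quiet an)
  Trigram 2: (quiet an teacher)
Total word trigrams: 4 - 2 = 2

2


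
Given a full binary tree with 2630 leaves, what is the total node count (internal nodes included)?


Leaf nodes (terminals): 2630
Internal nodes = n - 1 = 2630 - 1 = 2629
Total = leaves + internal = 2630 + 2629 = 5259

5259


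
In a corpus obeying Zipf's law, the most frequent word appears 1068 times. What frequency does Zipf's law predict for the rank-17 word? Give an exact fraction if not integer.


Zipf's law: freq(rank) = f1 / rank
f1 = 1068, rank = 17
freq = 1068 / 17
GCD(1068, 17) = 1
Simplified: 1068/17

1068/17


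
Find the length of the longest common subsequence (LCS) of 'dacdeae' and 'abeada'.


DP table for LCS of 'dacdeae' and 'abeada':
       a  b  e  a  d  a
    0  0  0  0  0  0  0
  d 0  0  0  0  0  1  1
  a 0  1  1  1  1  1  2
  c 0  1  1  1  1  1  2
  d 0  1  1  1  1  2  2
  e 0  1  1  2  2  2  2
  a 0  1  1  2  3  3  3
  e 0  1  1  2  3  3  3
LCS: 'ada'
LCS length = 3

3


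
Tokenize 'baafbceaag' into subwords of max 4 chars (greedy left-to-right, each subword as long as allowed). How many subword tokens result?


'baafbceaag' has 10 characters.
Chunking with max size 4:
  Chunk 1: 'baaf' (positions 0-3)
  Chunk 2: 'bcea' (positions 4-7)
  Chunk 3: 'ag' (positions 8-9)
Total chunks: ceil(10 / 4) = 3

3


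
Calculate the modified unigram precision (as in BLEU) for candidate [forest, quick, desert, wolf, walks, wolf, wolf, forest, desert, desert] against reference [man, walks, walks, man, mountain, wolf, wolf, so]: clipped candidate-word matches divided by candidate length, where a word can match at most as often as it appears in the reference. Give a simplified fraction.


Reference word counts: {'man': 2, 'mountain': 1, 'so': 1, 'walks': 2, 'wolf': 2}
Checking each candidate word (with clipping):
  'forest' -> not in reference -> no match (matches: 0)
  'quick' -> not in reference -> no match (matches: 0)
  'desert' -> not in reference -> no match (matches: 0)
  'wolf' -> in reference (ref count 2, used 1/2) -> match (matches: 1)
  'walks' -> in reference (ref count 2, used 1/2) -> match (matches: 2)
  'wolf' -> in reference (ref count 2, used 2/2) -> match (matches: 3)
  'wolf' -> ref count 2 already used up (2/2) -> clipped, no match (matches: 3)
  'forest' -> not in reference -> no match (matches: 3)
  'desert' -> not in reference -> no match (matches: 3)
  'desert' -> not in reference -> no match (matches: 3)
Clipped matches: 3, Candidate length: 10
Precision = 3/10

3/10


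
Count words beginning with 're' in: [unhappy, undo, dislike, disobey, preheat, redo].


Checking each word for prefix 're':
  'unhappy' -> no (count: 0)
  'undo' -> no (count: 0)
  'dislike' -> no (count: 0)
  'disobey' -> no (count: 0)
  'preheat' -> no (count: 0)
  'redo' -> YES, starts with 're' (count: 1)
Total with prefix 're': 1

1


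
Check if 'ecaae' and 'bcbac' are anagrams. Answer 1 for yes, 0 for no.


Sort characters of 'ecaae': 'aacee'
Sort characters of 'bcbac': 'abbcc'
Sorted forms differ -> they are NOT anagrams
Result: 0

0


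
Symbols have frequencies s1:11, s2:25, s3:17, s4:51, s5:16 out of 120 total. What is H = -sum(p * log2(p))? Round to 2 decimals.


Computing entropy H = -sum(p_i * log2(p_i)):
  s1: p = 11/120 = 0.0917, -p*log2(p) = 0.3160
  s2: p = 25/120 = 0.2083, -p*log2(p) = 0.4715
  s3: p = 17/120 = 0.1417, -p*log2(p) = 0.3994
  s4: p = 51/120 = 0.4250, -p*log2(p) = 0.5246
  s5: p = 16/120 = 0.1333, -p*log2(p) = 0.3876
H = sum of terms = 2.0991
Rounded to 2 decimals: 2.10

2.10


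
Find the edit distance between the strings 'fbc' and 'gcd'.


Building DP table for s1='fbc' (len 3) and s2='gcd' (len 3):
       g  c  d
    0  1  2  3
  f 1  1  2  3
  b 2  2  2  3
  c 3  3  2  3
Edit distance = dp[3][3] = 3

3


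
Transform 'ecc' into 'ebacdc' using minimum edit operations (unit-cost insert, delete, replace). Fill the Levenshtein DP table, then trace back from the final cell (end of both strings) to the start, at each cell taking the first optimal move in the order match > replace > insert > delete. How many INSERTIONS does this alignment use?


Edit distance = 3. Backtracking from cell (3, 6) with preference match > replace > insert > delete,
then listing the resulting alignment 'ecc' -> 'ebacdc' left to right:
  Step 1: keep 'e'
  Step 2: insert 'b' [insertion #1]
  Step 3: insert 'a' [insertion #2]
  Step 4: keep 'c'
  Step 5: insert 'd' [insertion #3]
  Step 6: keep 'c'
Total insertions: 3

3


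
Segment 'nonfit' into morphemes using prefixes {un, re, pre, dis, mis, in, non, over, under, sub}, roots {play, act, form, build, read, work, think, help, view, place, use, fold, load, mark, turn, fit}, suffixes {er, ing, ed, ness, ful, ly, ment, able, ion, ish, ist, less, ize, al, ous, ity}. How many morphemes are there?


Segmenting 'nonfit' against the inventory:
  'non' -> prefix (morpheme 1)
  'fit' -> root (morpheme 2)
Total morphemes: 2

2


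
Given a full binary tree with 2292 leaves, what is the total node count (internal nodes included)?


Leaf nodes (terminals): 2292
Internal nodes = n - 1 = 2292 - 1 = 2291
Total = leaves + internal = 2292 + 2291 = 4583

4583


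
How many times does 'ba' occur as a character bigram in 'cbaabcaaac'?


Scanning 'cbaabcaaac' for bigram 'ba':
  Position 0: 'cb' -> no
  Position 1: 'ba' -> MATCH
  Position 2: 'aa' -> no
  Position 3: 'ab' -> no
  Position 4: 'bc' -> no
  Position 5: 'ca' -> no
  Position 6: 'aa' -> no
  Position 7: 'aa' -> no
  Position 8: 'ac' -> no
Total matches: 1

1


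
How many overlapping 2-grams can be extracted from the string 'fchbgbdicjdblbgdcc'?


String 'fchbgbdicjdblbgdcc' has length L = 18.
Number of overlapping n-grams = L - n + 1
Substituting: 18 - 2 + 1 = 17

17


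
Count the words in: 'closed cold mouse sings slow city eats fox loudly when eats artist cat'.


Counting words by splitting on spaces:
  Word 1: 'closed'
  Word 2: 'cold'
  Word 3: 'mouse'
  Word 4: 'sings'
  Word 5: 'slow'
  Word 6: 'city'
  Word 7: 'eats'
  Word 8: 'fox'
  Word 9: 'loudly'
  Word 10: 'when'
  Word 11: 'eats'
  Word 12: 'artist'
  Word 13: 'cat'
Total words: 13

13


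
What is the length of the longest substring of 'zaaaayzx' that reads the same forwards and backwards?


Scanning 'zaaaayzx' for palindromic substrings.
Substring at positions 1-4: 'aaaa'.
Check: reverse('aaaa') = 'aaaa' -> palindrome confirmed.
Neighbouring characters ('z' / 'y') break symmetry, so it cannot extend further.
No longer palindromic substring exists; longest length = 4

4


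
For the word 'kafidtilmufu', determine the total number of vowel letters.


Scanning each character of 'kafidtilmufu':
  Position 1: 'k' -> consonant (running count: 0)
  Position 2: 'a' -> vowel (running count: 1)
  Position 3: 'f' -> consonant (running count: 1)
  Position 4: 'i' -> vowel (running count: 2)
  Position 5: 'd' -> consonant (running count: 2)
  Position 6: 't' -> consonant (running count: 2)
  Position 7: 'i' -> vowel (running count: 3)
  Position 8: 'l' -> consonant (running count: 3)
  Position 9: 'm' -> consonant (running count: 3)
  Position 10: 'u' -> vowel (running count: 4)
  Position 11: 'f' -> consonant (running count: 4)
  Position 12: 'u' -> vowel (running count: 5)
Total vowels: 5

5


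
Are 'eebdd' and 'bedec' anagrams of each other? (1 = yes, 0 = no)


Sort characters of 'eebdd': 'bddee'
Sort characters of 'bedec': 'bcdee'
Sorted forms differ -> they are NOT anagrams
Result: 0

0


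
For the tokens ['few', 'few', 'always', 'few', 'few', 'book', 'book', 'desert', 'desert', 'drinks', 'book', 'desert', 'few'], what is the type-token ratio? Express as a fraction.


Tokens: 13
Unique types: ('always', 'book', 'desert', 'drinks', 'few') = 5
TTR = 5/13
Already in lowest terms.

5/13


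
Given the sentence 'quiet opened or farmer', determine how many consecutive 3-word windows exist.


Word trigrams from [4] words:
  Trigram 1: (quiet opened or)
  Trigram 2: (opened or farmer)
Total word trigrams: 4 - 2 = 2

2


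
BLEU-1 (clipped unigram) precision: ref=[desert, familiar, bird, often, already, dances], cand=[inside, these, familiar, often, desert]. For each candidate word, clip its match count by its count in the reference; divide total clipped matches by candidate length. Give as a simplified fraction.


Reference word counts: {'already': 1, 'bird': 1, 'dances': 1, 'desert': 1, 'familiar': 1, 'often': 1}
Checking each candidate word (with clipping):
  'inside' -> not in reference -> no match (matches: 0)
  'these' -> not in reference -> no match (matches: 0)
  'familiar' -> in reference (ref count 1, used 1/1) -> match (matches: 1)
  'often' -> in reference (ref count 1, used 1/1) -> match (matches: 2)
  'desert' -> in reference (ref count 1, used 1/1) -> match (matches: 3)
Clipped matches: 3, Candidate length: 5
Precision = 3/5

3/5


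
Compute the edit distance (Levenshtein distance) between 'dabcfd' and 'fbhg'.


Building DP table for s1='dabcfd' (len 6) and s2='fbhg' (len 4):
       f  b  h  g
    0  1  2  3  4
  d 1  1  2  3  4
  a 2  2  2  3  4
  b 3  3  2  3  4
  c 4  4  3  3  4
  f 5  4  4  4  4
  d 6  5  5  5  5
Edit distance = dp[6][4] = 5

5


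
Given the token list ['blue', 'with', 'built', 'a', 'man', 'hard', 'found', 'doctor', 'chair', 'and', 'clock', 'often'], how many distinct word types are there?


Listing all tokens and tracking unique types:
  Token 1: 'blue' -> NEW (unique so far: 1)
  Token 2: 'with' -> NEW (unique so far: 2)
  Token 3: 'built' -> NEW (unique so far: 3)
  Token 4: 'a' -> NEW (unique so far: 4)
  Token 5: 'man' -> NEW (unique so far: 5)
  Token 6: 'hard' -> NEW (unique so far: 6)
  Token 7: 'found' -> NEW (unique so far: 7)
  Token 8: 'doctor' -> NEW (unique so far: 8)
  Token 9: 'chair' -> NEW (unique so far: 9)
  Token 10: 'and' -> NEW (unique so far: 10)
  Token 11: 'clock' -> NEW (unique so far: 11)
  Token 12: 'often' -> NEW (unique so far: 12)
Unique types: ('a', 'and', 'blue', 'built', 'chair', 'clock', 'doctor', 'found', 'hard', 'man', 'often', 'with')
Vocabulary size: 12

12


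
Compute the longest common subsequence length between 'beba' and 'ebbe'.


DP table for LCS of 'beba' and 'ebbe':
       e  b  b  e
    0  0  0  0  0
  b 0  0  1  1  1
  e 0  1  1  1  2
  b 0  1  2  2  2
  a 0  1  2  2  2
LCS: 'be'
LCS length = 2

2


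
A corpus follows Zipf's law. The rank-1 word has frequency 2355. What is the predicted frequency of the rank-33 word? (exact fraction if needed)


Zipf's law: freq(rank) = f1 / rank
f1 = 2355, rank = 33
freq = 2355 / 33
GCD(2355, 33) = 3
Simplified: 785/11

785/11


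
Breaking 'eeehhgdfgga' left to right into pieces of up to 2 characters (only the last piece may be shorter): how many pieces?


'eeehhgdfgga' has 11 characters.
Chunking with max size 2:
  Chunk 1: 'ee' (positions 0-1)
  Chunk 2: 'eh' (positions 2-3)
  Chunk 3: 'hg' (positions 4-5)
  Chunk 4: 'df' (positions 6-7)
  Chunk 5: 'gg' (positions 8-9)
  Chunk 6: 'a' (positions 10-10)
Total chunks: ceil(11 / 2) = 6

6


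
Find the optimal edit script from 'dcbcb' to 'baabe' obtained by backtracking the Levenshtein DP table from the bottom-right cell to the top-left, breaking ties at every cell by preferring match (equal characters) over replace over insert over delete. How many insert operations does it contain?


Edit distance = 5. Backtracking from cell (5, 5) with preference match > replace > insert > delete,
then listing the resulting alignment 'dcbcb' -> 'baabe' left to right:
  Step 1: replace d->b
  Step 2: replace c->a
  Step 3: replace b->a
  Step 4: replace c->b
  Step 5: replace b->e
Total insertions: 0

0


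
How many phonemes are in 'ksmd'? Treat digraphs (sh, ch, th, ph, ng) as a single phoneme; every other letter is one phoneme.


Parsing 'ksmd' greedily, digraphs first:
  'k' -> consonant phoneme (phonemes so far: 1)
  's' -> consonant phoneme (phonemes so far: 2)
  'm' -> consonant phoneme (phonemes so far: 3)
  'd' -> consonant phoneme (phonemes so far: 4)
Total phonemes: 4

4


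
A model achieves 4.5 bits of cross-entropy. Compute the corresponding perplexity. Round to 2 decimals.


Perplexity formula: PP = 2^H
H = 4.5
PP = 2^4.5
Decompose: 2^4.5 = 2^4 * 2^0.5 = 2^4 * sqrt(2)
2^4 = 16, sqrt(2) ~ 1.4142136
PP ~ 16 * 1.4142136 = 22.6274176
Rounded to 2 decimals: 22.63

22.63


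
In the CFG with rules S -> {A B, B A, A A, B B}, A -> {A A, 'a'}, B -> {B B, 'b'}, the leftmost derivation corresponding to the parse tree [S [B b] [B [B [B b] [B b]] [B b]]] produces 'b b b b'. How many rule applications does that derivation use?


Every bracketed nonterminal node [X ...] in the tree is produced by exactly one rule application.
Reading the tree off as a leftmost derivation:
  Step 1: S  =>  B B   (applied S -> B B)
  Step 2: B B  =>  b B   (applied B -> b)
  Step 3: b B  =>  b B B   (applied B -> B B)
  Step 4: b B B  =>  b B B B   (applied B -> B B)
  Step 5: b B B B  =>  b b B B   (applied B -> b)
  Step 6: b b B B  =>  b b b B   (applied B -> b)
  Step 7: b b b B  =>  b b b b   (applied B -> b)
Final yield: b b b b
Total rewrite steps: 7

7


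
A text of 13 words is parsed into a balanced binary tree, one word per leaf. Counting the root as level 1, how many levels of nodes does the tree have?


In a balanced binary tree with n leaves the deepest leaf is ceil(log2(n)) edges below the root,
so counting node levels inclusive of root and leaves gives ceil(log2(n)) + 1 levels.
log2(13) = 3.7004
ceil(3.7004) = 4
levels = 4 + 1 = 5

5


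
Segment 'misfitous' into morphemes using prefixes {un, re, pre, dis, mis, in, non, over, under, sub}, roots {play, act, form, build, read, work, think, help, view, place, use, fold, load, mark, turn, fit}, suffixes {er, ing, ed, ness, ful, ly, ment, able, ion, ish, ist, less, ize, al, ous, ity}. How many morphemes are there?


Segmenting 'misfitous' against the inventory:
  'mis' -> prefix (morpheme 1)
  'fit' -> root (morpheme 2)
  'ous' -> suffix (morpheme 3)
Total morphemes: 3

3


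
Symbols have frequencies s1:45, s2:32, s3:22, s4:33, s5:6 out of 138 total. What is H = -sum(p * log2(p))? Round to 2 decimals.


Computing entropy H = -sum(p_i * log2(p_i)):
  s1: p = 45/138 = 0.3261, -p*log2(p) = 0.5272
  s2: p = 32/138 = 0.2319, -p*log2(p) = 0.4889
  s3: p = 22/138 = 0.1594, -p*log2(p) = 0.4223
  s4: p = 33/138 = 0.2391, -p*log2(p) = 0.4936
  s5: p = 6/138 = 0.0435, -p*log2(p) = 0.1967
H = sum of terms = 2.1287
Rounded to 2 decimals: 2.13

2.13


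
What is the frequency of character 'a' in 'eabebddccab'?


Scanning 'eabebddccab' for 'a':
  Position 1: 'a' -> MATCH (count: 1)
  Position 9: 'a' -> MATCH (count: 2)
Total occurrences of 'a': 2

2


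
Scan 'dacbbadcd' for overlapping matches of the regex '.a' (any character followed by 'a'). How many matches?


Pattern: .a means any character followed by 'a'.
Scanning 'dacbbadcd' position-by-position:
  Pos 0: window 'da' -> MATCH
  Pos 1: window 'ac' -> no
  Pos 2: window 'cb' -> no
  Pos 3: window 'bb' -> no
  Pos 4: window 'ba' -> MATCH
  Pos 5: window 'ad' -> no
  Pos 6: window 'dc' -> no
  Pos 7: window 'cd' -> no
  Pos 8: window 'd' -> no
Total matches: 2

2


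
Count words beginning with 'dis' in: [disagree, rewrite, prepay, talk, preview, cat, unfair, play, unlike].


Checking each word for prefix 'dis':
  'disagree' -> YES, starts with 'dis' (count: 1)
  'rewrite' -> no (count: 1)
  'prepay' -> no (count: 1)
  'talk' -> no (count: 1)
  'preview' -> no (count: 1)
  'cat' -> no (count: 1)
  'unfair' -> no (count: 1)
  'play' -> no (count: 1)
  'unlike' -> no (count: 1)
Total with prefix 'dis': 1

1


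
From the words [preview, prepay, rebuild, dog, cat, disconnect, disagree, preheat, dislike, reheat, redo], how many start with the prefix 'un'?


Checking each word for prefix 'un':
  'preview' -> no (count: 0)
  'prepay' -> no (count: 0)
  'rebuild' -> no (count: 0)
  'dog' -> no (count: 0)
  'cat' -> no (count: 0)
  'disconnect' -> no (count: 0)
  'disagree' -> no (count: 0)
  'preheat' -> no (count: 0)
  'dislike' -> no (count: 0)
  'reheat' -> no (count: 0)
  'redo' -> no (count: 0)
Total with prefix 'un': 0

0


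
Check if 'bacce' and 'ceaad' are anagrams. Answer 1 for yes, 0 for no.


Sort characters of 'bacce': 'abcce'
Sort characters of 'ceaad': 'aacde'
Sorted forms differ -> they are NOT anagrams
Result: 0

0


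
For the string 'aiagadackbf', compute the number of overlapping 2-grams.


String 'aiagadackbf' has length L = 11.
Number of overlapping n-grams = L - n + 1
Substituting: 11 - 2 + 1 = 10

10


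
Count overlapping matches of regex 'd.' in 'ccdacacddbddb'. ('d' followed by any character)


Pattern: d. means 'd' followed by any character.
Scanning 'ccdacacddbddb' position-by-position:
  Pos 0: window 'cc' -> no
  Pos 1: window 'cd' -> no
  Pos 2: window 'da' -> MATCH
  Pos 3: window 'ac' -> no
  Pos 4: window 'ca' -> no
  Pos 5: window 'ac' -> no
  Pos 6: window 'cd' -> no
  Pos 7: window 'dd' -> MATCH
  Pos 8: window 'db' -> MATCH
  Pos 9: window 'bd' -> no
  Pos 10: window 'dd' -> MATCH
  Pos 11: window 'db' -> MATCH
  Pos 12: window 'b' -> no
Total matches: 5

5


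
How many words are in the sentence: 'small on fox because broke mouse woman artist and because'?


Counting words by splitting on spaces:
  Word 1: 'small'
  Word 2: 'on'
  Word 3: 'fox'
  Word 4: 'because'
  Word 5: 'broke'
  Word 6: 'mouse'
  Word 7: 'woman'
  Word 8: 'artist'
  Word 9: 'and'
  Word 10: 'because'
Total words: 10

10


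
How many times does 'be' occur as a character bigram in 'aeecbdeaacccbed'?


Scanning 'aeecbdeaacccbed' for bigram 'be':
  Position 0: 'ae' -> no
  Position 1: 'ee' -> no
  Position 2: 'ec' -> no
  Position 3: 'cb' -> no
  Position 4: 'bd' -> no
  Position 5: 'de' -> no
  Position 6: 'ea' -> no
  Position 7: 'aa' -> no
  Position 8: 'ac' -> no
  Position 9: 'cc' -> no
  Position 10: 'cc' -> no
  Position 11: 'cb' -> no
  Position 12: 'be' -> MATCH
  Position 13: 'ed' -> no
Total matches: 1

1


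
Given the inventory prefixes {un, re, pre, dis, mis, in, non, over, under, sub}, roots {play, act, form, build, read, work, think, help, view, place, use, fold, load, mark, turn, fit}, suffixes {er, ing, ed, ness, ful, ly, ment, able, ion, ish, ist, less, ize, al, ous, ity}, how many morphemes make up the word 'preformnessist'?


Segmenting 'preformnessist' against the inventory:
  'pre' -> prefix (morpheme 1)
  'form' -> root (morpheme 2)
  'ness' -> suffix (morpheme 3)
  'ist' -> suffix (morpheme 4)
Total morphemes: 4

4


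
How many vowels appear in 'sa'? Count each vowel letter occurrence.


Scanning each character of 'sa':
  Position 1: 's' -> consonant (running count: 0)
  Position 2: 'a' -> vowel (running count: 1)
Total vowels: 1

1


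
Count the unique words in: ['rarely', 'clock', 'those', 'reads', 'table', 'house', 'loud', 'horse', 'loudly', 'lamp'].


Listing all tokens and tracking unique types:
  Token 1: 'rarely' -> NEW (unique so far: 1)
  Token 2: 'clock' -> NEW (unique so far: 2)
  Token 3: 'those' -> NEW (unique so far: 3)
  Token 4: 'reads' -> NEW (unique so far: 4)
  Token 5: 'table' -> NEW (unique so far: 5)
  Token 6: 'house' -> NEW (unique so far: 6)
  Token 7: 'loud' -> NEW (unique so far: 7)
  Token 8: 'horse' -> NEW (unique so far: 8)
  Token 9: 'loudly' -> NEW (unique so far: 9)
  Token 10: 'lamp' -> NEW (unique so far: 10)
Unique types: ('clock', 'horse', 'house', 'lamp', 'loud', 'loudly', 'rarely', 'reads', 'table', 'those')
Vocabulary size: 10

10


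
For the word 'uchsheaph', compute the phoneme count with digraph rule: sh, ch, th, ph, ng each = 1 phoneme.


Parsing 'uchsheaph' greedily, digraphs first:
  'u' -> vowel phoneme (phonemes so far: 1)
  'ch' -> digraph (1 consonant phoneme) (phonemes so far: 2)
  'sh' -> digraph (1 consonant phoneme) (phonemes so far: 3)
  'e' -> vowel phoneme (phonemes so far: 4)
  'a' -> vowel phoneme (phonemes so far: 5)
  'ph' -> digraph (1 consonant phoneme) (phonemes so far: 6)
Total phonemes: 6

6


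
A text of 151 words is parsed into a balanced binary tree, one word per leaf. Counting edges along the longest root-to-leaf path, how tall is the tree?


In a balanced binary tree with n leaves the deepest leaf is ceil(log2(n)) edges below the root.
log2(151) = 7.2384
ceil(7.2384) = 8
height (edges) = 8

8


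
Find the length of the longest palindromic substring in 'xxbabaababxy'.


Scanning 'xxbabaababxy' for palindromic substrings.
Substring at positions 1-10: 'xbabaababx'.
Check: reverse('xbabaababx') = 'xbabaababx' -> palindrome confirmed.
Neighbouring characters ('x' / 'y') break symmetry, so it cannot extend further.
No longer palindromic substring exists; longest length = 10

10


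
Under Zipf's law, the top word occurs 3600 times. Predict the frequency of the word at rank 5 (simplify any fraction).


Zipf's law: freq(rank) = f1 / rank
f1 = 3600, rank = 5
freq = 3600 / 5
= 720

720


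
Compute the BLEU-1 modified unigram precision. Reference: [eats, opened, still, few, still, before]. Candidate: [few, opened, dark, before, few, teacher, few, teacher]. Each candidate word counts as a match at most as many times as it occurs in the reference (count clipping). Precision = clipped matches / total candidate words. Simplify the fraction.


Reference word counts: {'before': 1, 'eats': 1, 'few': 1, 'opened': 1, 'still': 2}
Checking each candidate word (with clipping):
  'few' -> in reference (ref count 1, used 1/1) -> match (matches: 1)
  'opened' -> in reference (ref count 1, used 1/1) -> match (matches: 2)
  'dark' -> not in reference -> no match (matches: 2)
  'before' -> in reference (ref count 1, used 1/1) -> match (matches: 3)
  'few' -> ref count 1 already used up (1/1) -> clipped, no match (matches: 3)
  'teacher' -> not in reference -> no match (matches: 3)
  'few' -> ref count 1 already used up (1/1) -> clipped, no match (matches: 3)
  'teacher' -> not in reference -> no match (matches: 3)
Clipped matches: 3, Candidate length: 8
Precision = 3/8

3/8


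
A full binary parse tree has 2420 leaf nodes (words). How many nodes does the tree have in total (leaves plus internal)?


Leaf nodes (terminals): 2420
Internal nodes = n - 1 = 2420 - 1 = 2419
Total = leaves + internal = 2420 + 2419 = 4839

4839


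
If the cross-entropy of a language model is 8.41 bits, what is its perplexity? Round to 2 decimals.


Perplexity formula: PP = 2^H
H = 8.41
PP = 2^8.41
Decompose: 2^8.41 = 2^8 * 2^0.41
2^8 = 256, 2^0.41 ~ 1.3286858
PP ~ 256 * 1.3286858 = 340.1435648
Rounded to 2 decimals: 340.14

340.14


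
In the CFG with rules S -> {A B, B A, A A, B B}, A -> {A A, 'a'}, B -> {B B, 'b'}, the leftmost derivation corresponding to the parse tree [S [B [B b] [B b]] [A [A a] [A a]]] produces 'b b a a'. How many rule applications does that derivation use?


Every bracketed nonterminal node [X ...] in the tree is produced by exactly one rule application.
Reading the tree off as a leftmost derivation:
  Step 1: S  =>  B A   (applied S -> B A)
  Step 2: B A  =>  B B A   (applied B -> B B)
  Step 3: B B A  =>  b B A   (applied B -> b)
  Step 4: b B A  =>  b b A   (applied B -> b)
  Step 5: b b A  =>  b b A A   (applied A -> A A)
  Step 6: b b A A  =>  b b a A   (applied A -> a)
  Step 7: b b a A  =>  b b a a   (applied A -> a)
Final yield: b b a a
Total rewrite steps: 7

7


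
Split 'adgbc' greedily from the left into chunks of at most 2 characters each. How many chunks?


'adgbc' has 5 characters.
Chunking with max size 2:
  Chunk 1: 'ad' (positions 0-1)
  Chunk 2: 'gb' (positions 2-3)
  Chunk 3: 'c' (positions 4-4)
Total chunks: ceil(5 / 2) = 3

3


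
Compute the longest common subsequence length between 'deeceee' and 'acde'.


DP table for LCS of 'deeceee' and 'acde':
       a  c  d  e
    0  0  0  0  0
  d 0  0  0  1  1
  e 0  0  0  1  2
  e 0  0  0  1  2
  c 0  0  1  1  2
  e 0  0  1  1  2
  e 0  0  1  1  2
  e 0  0  1  1  2
LCS: 'de'
LCS length = 2

2


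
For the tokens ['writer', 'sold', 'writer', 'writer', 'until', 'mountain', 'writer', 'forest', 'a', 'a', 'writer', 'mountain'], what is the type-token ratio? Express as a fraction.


Tokens: 12
Unique types: ('a', 'forest', 'mountain', 'sold', 'until', 'writer') = 6
TTR = 6/12
Simplify: divide both by 6 -> 1/2
TTR = 1/2

1/2


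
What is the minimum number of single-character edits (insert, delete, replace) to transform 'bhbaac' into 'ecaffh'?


Building DP table for s1='bhbaac' (len 6) and s2='ecaffh' (len 6):
       e  c  a  f  f  h
    0  1  2  3  4  5  6
  b 1  1  2  3  4  5  6
  h 2  2  2  3  4  5  5
  b 3  3  3  3  4  5  6
  a 4  4  4  3  4  5  6
  a 5  5  5  4  4  5  6
  c 6  6  5  5  5  5  6
Edit distance = dp[6][6] = 6

6


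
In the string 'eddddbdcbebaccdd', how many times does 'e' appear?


Scanning 'eddddbdcbebaccdd' for 'e':
  Position 0: 'e' -> MATCH (count: 1)
  Position 9: 'e' -> MATCH (count: 2)
Total occurrences of 'e': 2

2


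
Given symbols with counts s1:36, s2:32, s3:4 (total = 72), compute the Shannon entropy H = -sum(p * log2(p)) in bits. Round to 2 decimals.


Computing entropy H = -sum(p_i * log2(p_i)):
  s1: p = 36/72 = 0.5000, -p*log2(p) = 0.5000
  s2: p = 32/72 = 0.4444, -p*log2(p) = 0.5200
  s3: p = 4/72 = 0.0556, -p*log2(p) = 0.2317
H = sum of terms = 1.2517
Rounded to 2 decimals: 1.25

1.25


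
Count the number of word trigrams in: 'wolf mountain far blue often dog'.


Word trigrams from [6] words:
  Trigram 1: (wolf mountain far)
  Trigram 2: (mountain far blue)
  Trigram 3: (far blue often)
  Trigram 4: (blue often dog)
Total word trigrams: 6 - 2 = 4

4


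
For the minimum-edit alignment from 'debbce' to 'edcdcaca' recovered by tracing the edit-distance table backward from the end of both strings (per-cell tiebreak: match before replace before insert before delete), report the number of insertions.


Edit distance = 6. Backtracking from cell (6, 8) with preference match > replace > insert > delete,
then listing the resulting alignment 'debbce' -> 'edcdcaca' left to right:
  Step 1: insert 'e' [insertion #1]
  Step 2: keep 'd'
  Step 3: insert 'c' [insertion #2]
  Step 4: replace e->d
  Step 5: replace b->c
  Step 6: replace b->a
  Step 7: keep 'c'
  Step 8: replace e->a
Total insertions: 2

2


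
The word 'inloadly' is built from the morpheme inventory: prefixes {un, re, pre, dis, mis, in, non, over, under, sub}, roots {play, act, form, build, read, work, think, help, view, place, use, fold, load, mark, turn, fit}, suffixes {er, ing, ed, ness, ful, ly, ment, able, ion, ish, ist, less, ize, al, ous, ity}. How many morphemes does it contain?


Segmenting 'inloadly' against the inventory:
  'in' -> prefix (morpheme 1)
  'load' -> root (morpheme 2)
  'ly' -> suffix (morpheme 3)
Total morphemes: 3

3


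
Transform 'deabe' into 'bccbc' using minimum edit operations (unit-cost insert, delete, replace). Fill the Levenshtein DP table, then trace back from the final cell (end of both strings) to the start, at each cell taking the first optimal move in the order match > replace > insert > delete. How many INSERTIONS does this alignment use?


Edit distance = 4. Backtracking from cell (5, 5) with preference match > replace > insert > delete,
then listing the resulting alignment 'deabe' -> 'bccbc' left to right:
  Step 1: replace d->b
  Step 2: replace e->c
  Step 3: replace a->c
  Step 4: keep 'b'
  Step 5: replace e->c
Total insertions: 0

0


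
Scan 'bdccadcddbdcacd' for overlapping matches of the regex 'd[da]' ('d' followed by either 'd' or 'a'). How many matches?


Pattern: d[da] means 'd' followed by either 'd' or 'a'.
Scanning 'bdccadcddbdcacd' position-by-position:
  Pos 0: window 'bd' -> no
  Pos 1: window 'dc' -> no
  Pos 2: window 'cc' -> no
  Pos 3: window 'ca' -> no
  Pos 4: window 'ad' -> no
  Pos 5: window 'dc' -> no
  Pos 6: window 'cd' -> no
  Pos 7: window 'dd' -> MATCH
  Pos 8: window 'db' -> no
  Pos 9: window 'bd' -> no
  Pos 10: window 'dc' -> no
  Pos 11: window 'ca' -> no
  Pos 12: window 'ac' -> no
  Pos 13: window 'cd' -> no
  Pos 14: window 'd' -> no
Total matches: 1

1


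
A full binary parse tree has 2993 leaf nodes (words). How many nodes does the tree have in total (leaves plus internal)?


Leaf nodes (terminals): 2993
Internal nodes = n - 1 = 2993 - 1 = 2992
Total = leaves + internal = 2993 + 2992 = 5985

5985


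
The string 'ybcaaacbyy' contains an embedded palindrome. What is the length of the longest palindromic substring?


Scanning 'ybcaaacbyy' for palindromic substrings.
Substring at positions 0-8: 'ybcaaacby'.
Check: reverse('ybcaaacby') = 'ybcaaacby' -> palindrome confirmed.
Neighbouring characters ('-' / 'y') break symmetry, so it cannot extend further.
No longer palindromic substring exists; longest length = 9

9


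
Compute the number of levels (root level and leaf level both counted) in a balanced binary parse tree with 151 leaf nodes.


In a balanced binary tree with n leaves the deepest leaf is ceil(log2(n)) edges below the root,
so counting node levels inclusive of root and leaves gives ceil(log2(n)) + 1 levels.
log2(151) = 7.2384
ceil(7.2384) = 8
levels = 8 + 1 = 9

9


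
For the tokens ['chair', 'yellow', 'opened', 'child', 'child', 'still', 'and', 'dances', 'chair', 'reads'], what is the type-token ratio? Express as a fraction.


Tokens: 10
Unique types: ('and', 'chair', 'child', 'dances', 'opened', 'reads', 'still', 'yellow') = 8
TTR = 8/10
Simplify: divide both by 2 -> 4/5
TTR = 4/5

4/5


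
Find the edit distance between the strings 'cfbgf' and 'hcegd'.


Building DP table for s1='cfbgf' (len 5) and s2='hcegd' (len 5):
       h  c  e  g  d
    0  1  2  3  4  5
  c 1  1  1  2  3  4
  f 2  2  2  2  3  4
  b 3  3  3  3  3  4
  g 4  4  4  4  3  4
  f 5  5  5  5  4  4
Edit distance = dp[5][5] = 4

4


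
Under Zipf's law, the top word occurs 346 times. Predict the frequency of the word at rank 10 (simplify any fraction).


Zipf's law: freq(rank) = f1 / rank
f1 = 346, rank = 10
freq = 346 / 10
GCD(346, 10) = 2
Simplified: 173/5

173/5


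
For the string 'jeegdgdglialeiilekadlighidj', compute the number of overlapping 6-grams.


String 'jeegdgdglialeiilekadlighidj' has length L = 27.
Number of overlapping n-grams = L - n + 1
Substituting: 27 - 6 + 1 = 22

22


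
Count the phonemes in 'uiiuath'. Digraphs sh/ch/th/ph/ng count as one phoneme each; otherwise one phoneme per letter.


Parsing 'uiiuath' greedily, digraphs first:
  'u' -> vowel phoneme (phonemes so far: 1)
  'i' -> vowel phoneme (phonemes so far: 2)
  'i' -> vowel phoneme (phonemes so far: 3)
  'u' -> vowel phoneme (phonemes so far: 4)
  'a' -> vowel phoneme (phonemes so far: 5)
  'th' -> digraph (1 consonant phoneme) (phonemes so far: 6)
Total phonemes: 6

6
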